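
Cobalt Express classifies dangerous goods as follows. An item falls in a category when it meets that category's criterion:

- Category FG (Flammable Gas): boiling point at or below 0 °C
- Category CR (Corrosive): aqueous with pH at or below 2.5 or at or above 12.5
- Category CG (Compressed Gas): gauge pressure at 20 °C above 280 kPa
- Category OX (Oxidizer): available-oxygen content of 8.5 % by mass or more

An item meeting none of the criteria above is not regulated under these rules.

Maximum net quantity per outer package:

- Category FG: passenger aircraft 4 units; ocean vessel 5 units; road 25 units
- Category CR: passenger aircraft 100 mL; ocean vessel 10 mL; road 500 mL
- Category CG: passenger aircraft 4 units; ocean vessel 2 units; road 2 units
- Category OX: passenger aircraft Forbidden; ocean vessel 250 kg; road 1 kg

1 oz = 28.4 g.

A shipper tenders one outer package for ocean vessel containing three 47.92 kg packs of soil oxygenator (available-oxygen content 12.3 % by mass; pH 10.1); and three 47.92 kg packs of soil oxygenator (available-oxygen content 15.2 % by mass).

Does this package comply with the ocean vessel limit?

No

Available-oxygen content 12.3 % by mass meets the Category OX criterion (Oxidizer), so the soil oxygenator is Category OX.
With available-oxygen content 15.2 % by mass (≥ 8.5 % by mass), the soil oxygenator falls in Category OX.
Category OX net quantity: (three 47.92 kg packs = 143.76 kg) + (three 47.92 kg packs = 143.76 kg) = 287.52 kg.
That exceeds the Category OX ocean vessel limit of 250 kg.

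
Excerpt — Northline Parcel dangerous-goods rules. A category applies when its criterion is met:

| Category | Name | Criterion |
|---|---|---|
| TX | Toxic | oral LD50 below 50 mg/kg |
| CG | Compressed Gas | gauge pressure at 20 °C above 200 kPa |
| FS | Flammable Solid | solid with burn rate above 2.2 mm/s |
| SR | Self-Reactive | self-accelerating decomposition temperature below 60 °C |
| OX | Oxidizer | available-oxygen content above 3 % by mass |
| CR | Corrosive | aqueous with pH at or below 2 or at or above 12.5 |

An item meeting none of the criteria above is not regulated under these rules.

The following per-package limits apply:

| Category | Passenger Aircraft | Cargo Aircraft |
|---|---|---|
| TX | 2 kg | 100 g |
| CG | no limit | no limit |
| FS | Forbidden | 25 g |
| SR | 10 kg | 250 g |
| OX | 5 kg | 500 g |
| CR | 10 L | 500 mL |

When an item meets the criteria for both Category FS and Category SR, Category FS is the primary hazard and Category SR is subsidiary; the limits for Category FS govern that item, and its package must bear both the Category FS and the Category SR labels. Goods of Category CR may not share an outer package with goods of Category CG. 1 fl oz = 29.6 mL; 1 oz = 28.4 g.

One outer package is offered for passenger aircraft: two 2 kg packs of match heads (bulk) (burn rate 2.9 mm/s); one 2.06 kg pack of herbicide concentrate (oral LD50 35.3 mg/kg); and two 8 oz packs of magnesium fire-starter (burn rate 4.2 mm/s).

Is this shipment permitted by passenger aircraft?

No

With burn rate 2.9 mm/s (> 2.2 mm/s), the match heads (bulk) fall in Category FS.
Oral LD50 35.3 mg/kg meets the Category TX criterion (Toxic), so the herbicide concentrate is Category TX.
With burn rate 4.2 mm/s (> 2.2 mm/s), the magnesium fire-starter falls in Category FS.
Category TX quantity: 2.06 kg.
2.06 kg > 2 kg (passenger aircraft limit, Category TX) — over the limit.
Category FS net quantity: (two 2 kg packs = 4 kg) + (two 8 oz packs = 454.4 g) = 4454.4 g.
By passenger aircraft, Category FS is Forbidden regardless of quantity.
The segregation rule (Category CR with Category CG) does not apply to Category TX with Category FS.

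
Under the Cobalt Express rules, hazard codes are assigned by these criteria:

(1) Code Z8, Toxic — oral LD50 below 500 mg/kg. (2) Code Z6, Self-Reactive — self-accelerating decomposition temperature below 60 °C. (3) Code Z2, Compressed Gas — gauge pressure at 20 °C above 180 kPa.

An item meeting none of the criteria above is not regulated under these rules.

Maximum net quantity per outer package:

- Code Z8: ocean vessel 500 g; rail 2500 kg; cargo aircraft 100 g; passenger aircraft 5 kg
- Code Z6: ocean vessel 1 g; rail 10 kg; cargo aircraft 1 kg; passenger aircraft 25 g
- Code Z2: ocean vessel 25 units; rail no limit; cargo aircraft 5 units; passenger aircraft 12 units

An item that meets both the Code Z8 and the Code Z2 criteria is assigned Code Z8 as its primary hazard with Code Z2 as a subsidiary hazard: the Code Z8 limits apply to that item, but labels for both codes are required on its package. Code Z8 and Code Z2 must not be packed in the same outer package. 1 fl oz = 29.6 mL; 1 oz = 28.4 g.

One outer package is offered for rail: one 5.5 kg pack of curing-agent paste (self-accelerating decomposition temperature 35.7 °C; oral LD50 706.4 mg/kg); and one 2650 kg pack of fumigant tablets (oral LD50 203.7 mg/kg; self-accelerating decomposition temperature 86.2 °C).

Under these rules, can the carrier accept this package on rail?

No

Curing-agent paste: self-accelerating decomposition temperature 35.7 °C < 60 °C → Code Z6 (Self-Reactive).
The fumigant tablets have oral LD50 203.7 mg/kg, which is < 500 mg/kg, so they are Code Z8 (Toxic).
Code Z8 quantity: 2650 kg.
That exceeds the Code Z8 rail limit of 2500 kg.
Code Z6 quantity: 5.5 kg.
That is within the Code Z6 rail limit of 10 kg.
The segregation rule (Code Z8 with Code Z2) does not apply to Code Z8 with Code Z6.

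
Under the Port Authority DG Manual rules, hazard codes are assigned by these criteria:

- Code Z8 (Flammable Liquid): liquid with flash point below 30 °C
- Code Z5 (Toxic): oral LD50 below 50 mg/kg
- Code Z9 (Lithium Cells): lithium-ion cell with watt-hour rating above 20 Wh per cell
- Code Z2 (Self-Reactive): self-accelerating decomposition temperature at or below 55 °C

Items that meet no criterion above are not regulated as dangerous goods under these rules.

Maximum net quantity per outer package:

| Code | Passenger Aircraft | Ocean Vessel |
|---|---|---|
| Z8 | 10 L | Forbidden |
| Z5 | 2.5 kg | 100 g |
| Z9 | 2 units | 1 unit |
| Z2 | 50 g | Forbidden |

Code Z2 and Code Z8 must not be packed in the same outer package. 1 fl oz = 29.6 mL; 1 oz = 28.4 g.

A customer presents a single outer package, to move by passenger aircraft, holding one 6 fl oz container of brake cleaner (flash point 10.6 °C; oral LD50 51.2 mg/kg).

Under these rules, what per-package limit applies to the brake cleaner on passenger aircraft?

10 L

The brake cleaner has flash point 10.6 °C, which is < 30 °C, so it is Code Z8 (Flammable Liquid).
The passenger aircraft limit for Code Z8 is 10 L.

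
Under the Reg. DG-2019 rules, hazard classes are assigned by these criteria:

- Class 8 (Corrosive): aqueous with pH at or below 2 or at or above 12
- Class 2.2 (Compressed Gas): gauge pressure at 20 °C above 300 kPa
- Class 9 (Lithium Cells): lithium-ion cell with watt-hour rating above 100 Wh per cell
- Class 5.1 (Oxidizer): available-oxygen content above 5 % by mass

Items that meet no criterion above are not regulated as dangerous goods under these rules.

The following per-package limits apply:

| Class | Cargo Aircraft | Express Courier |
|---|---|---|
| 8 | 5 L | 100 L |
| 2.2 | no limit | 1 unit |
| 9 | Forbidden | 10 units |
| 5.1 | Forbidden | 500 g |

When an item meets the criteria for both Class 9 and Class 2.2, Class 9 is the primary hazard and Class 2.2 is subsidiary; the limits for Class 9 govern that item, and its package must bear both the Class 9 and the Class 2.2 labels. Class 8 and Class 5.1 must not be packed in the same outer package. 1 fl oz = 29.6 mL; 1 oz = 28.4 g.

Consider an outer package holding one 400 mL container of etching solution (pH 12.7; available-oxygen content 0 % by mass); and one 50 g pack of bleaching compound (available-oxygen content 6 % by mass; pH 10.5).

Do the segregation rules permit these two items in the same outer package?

No

With pH 12.7 (≥ 12), the etching solution falls in Class 8.
With available-oxygen content 6 % by mass (> 5 % by mass), the bleaching compound falls in Class 5.1.
Class 8 and Class 5.1 may not share an outer package.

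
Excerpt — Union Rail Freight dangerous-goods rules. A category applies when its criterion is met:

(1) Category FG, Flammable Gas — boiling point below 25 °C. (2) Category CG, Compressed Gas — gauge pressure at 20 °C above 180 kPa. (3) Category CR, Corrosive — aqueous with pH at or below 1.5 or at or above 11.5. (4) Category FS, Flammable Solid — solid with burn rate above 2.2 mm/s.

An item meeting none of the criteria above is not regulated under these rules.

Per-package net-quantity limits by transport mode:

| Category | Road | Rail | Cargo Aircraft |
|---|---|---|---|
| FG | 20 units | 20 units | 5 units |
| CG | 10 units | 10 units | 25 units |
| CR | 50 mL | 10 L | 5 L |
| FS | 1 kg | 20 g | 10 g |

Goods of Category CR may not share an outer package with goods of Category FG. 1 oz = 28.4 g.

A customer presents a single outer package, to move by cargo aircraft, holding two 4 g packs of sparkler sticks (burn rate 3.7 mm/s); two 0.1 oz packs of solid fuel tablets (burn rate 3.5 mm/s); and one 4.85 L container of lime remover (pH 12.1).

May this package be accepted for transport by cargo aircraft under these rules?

No

Sparkler sticks: burn rate 3.7 mm/s > 2.2 mm/s → Category FS (Flammable Solid).
Solid fuel tablets: burn rate 3.5 mm/s > 2.2 mm/s → Category FS (Flammable Solid).
With pH 12.1 (≥ 11.5), the lime remover falls in Category CR.
Total Category FS: (two 4 g packs = 8 g) + (two 0.1 oz packs = 5.68 g) = 13.68 g.
That exceeds the Category FS cargo aircraft limit of 10 g.
Category CR quantity: 4.85 L.
That is within the Category CR cargo aircraft limit of 5 L.
The segregation rule (Category CR with Category FG) does not apply to Category FS with Category CR.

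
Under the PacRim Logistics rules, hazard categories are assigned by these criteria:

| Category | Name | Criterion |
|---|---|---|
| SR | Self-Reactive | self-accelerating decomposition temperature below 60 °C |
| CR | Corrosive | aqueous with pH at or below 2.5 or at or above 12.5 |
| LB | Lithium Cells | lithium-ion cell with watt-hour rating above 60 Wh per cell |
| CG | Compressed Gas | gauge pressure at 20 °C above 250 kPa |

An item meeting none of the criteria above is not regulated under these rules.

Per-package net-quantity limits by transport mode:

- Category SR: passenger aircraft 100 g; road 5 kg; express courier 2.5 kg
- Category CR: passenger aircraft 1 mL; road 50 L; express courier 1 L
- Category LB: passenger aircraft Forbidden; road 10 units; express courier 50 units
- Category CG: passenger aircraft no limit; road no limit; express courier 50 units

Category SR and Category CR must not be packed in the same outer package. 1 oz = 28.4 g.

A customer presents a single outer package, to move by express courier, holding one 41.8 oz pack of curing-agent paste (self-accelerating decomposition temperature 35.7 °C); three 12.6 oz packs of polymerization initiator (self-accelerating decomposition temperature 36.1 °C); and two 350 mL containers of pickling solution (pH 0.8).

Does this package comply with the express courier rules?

No

With self-accelerating decomposition temperature 35.7 °C (< 60 °C), the curing-agent paste falls in Category SR.
The polymerization initiator has self-accelerating decomposition temperature 36.1 °C, which is < 60 °C, so it is Category SR (Self-Reactive).
pH 0.8 meets the Category CR criterion (Corrosive), so the pickling solution is Category CR.
Category SR net quantity: (one 41.8 oz pack = 1187.12 g) + (three 12.6 oz packs = 1073.52 g) = 2260.64 g.
2260.64 g ≤ 2.5 kg (express courier limit, Category SR) — within limit.
Category CR quantity: two 350 mL containers = 700 mL.
700 mL is within the express courier limit of 1 L for Category CR.
Category SR and Category CR may not share an outer package.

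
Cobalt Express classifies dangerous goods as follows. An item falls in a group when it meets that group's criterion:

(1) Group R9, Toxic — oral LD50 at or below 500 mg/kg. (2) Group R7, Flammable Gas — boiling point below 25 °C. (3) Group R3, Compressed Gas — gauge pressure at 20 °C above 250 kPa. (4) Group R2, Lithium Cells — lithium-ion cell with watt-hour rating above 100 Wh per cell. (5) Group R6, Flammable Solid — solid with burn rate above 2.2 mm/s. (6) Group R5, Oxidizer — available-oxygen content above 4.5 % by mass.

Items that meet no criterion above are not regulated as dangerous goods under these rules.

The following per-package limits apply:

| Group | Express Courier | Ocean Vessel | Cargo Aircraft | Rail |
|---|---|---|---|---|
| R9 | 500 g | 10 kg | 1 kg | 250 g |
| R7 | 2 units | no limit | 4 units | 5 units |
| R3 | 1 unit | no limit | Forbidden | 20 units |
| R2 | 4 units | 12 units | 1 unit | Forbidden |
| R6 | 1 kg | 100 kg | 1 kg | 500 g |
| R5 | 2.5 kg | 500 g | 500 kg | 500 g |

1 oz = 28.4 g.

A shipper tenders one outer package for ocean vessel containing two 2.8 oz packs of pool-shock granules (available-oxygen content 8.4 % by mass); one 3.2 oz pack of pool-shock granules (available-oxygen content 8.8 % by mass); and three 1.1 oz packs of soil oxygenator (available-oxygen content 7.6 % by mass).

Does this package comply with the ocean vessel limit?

Yes

Pool-shock granules: available-oxygen content 8.4 % by mass > 4.5 % by mass → Group R5 (Oxidizer).
With available-oxygen content 8.8 % by mass (> 4.5 % by mass), the pool-shock granules fall in Group R5.
The soil oxygenator has available-oxygen content 7.6 % by mass, which is > 4.5 % by mass, so it is Group R5 (Oxidizer).
Group R5 net quantity: (two 2.8 oz packs = 159.04 g) + (one 3.2 oz pack = 90.88 g) + (three 1.1 oz packs = 93.72 g) = 343.64 g.
That is within the Group R5 ocean vessel limit of 500 g.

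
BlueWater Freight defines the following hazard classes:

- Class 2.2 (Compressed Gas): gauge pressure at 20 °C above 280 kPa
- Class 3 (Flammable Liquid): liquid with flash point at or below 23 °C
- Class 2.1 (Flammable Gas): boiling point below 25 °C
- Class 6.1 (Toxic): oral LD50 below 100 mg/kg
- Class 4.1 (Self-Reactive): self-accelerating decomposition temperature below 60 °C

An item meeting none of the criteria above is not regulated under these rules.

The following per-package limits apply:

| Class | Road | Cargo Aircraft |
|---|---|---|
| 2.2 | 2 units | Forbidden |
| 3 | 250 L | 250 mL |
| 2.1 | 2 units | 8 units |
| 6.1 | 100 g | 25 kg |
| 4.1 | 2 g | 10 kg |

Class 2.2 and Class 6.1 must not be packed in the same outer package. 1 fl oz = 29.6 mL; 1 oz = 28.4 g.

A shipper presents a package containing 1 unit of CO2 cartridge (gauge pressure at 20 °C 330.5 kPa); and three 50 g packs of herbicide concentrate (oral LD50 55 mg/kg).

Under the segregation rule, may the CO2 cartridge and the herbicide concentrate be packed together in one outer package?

With gauge pressure at 20 °C 330.5 kPa (> 280 kPa), the CO2 cartridge falls in Class 2.2.
With oral LD50 55 mg/kg (< 100 mg/kg), the herbicide concentrate falls in Class 6.1.
Class 2.2 and Class 6.1 may not share an outer package.

No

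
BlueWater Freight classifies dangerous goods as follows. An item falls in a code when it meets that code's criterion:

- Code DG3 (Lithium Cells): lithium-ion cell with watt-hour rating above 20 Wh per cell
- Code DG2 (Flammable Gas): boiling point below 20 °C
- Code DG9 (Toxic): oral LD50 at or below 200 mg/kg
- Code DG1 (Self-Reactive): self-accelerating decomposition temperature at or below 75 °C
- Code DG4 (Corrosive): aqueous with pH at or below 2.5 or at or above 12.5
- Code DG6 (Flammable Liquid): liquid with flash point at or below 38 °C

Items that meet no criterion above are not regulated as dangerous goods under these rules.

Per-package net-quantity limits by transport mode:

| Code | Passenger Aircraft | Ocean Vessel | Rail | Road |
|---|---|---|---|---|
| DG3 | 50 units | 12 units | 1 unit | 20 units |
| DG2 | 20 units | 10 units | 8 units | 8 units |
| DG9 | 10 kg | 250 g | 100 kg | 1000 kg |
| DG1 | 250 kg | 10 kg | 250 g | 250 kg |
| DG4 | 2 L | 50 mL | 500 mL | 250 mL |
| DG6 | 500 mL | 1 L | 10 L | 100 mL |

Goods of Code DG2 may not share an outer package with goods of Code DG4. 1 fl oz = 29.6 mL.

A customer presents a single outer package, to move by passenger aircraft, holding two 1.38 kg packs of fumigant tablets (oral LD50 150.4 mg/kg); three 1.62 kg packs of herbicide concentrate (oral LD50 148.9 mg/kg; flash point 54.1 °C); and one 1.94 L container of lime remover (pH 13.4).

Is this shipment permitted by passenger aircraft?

Fumigant tablets: oral LD50 150.4 mg/kg ≤ 200 mg/kg → Code DG9 (Toxic).
Oral LD50 148.9 mg/kg meets the Code DG9 criterion (Toxic), so the herbicide concentrate is Code DG9.
Lime remover: pH 13.4 ≥ 12.5 → Code DG4 (Corrosive).
Total Code DG9: (two 1.38 kg packs = 2.76 kg) + (three 1.62 kg packs = 4.86 kg) = 7.62 kg.
That is within the Code DG9 passenger aircraft limit of 10 kg.
Code DG4 quantity: 1.94 L.
1.94 L is within the passenger aircraft limit of 2 L for Code DG4.
The segregation rule (Code DG2 with Code DG4) does not apply to Code DG9 with Code DG4.
Every hazard code is within its passenger aircraft limit and no segregation rule is violated.

Yes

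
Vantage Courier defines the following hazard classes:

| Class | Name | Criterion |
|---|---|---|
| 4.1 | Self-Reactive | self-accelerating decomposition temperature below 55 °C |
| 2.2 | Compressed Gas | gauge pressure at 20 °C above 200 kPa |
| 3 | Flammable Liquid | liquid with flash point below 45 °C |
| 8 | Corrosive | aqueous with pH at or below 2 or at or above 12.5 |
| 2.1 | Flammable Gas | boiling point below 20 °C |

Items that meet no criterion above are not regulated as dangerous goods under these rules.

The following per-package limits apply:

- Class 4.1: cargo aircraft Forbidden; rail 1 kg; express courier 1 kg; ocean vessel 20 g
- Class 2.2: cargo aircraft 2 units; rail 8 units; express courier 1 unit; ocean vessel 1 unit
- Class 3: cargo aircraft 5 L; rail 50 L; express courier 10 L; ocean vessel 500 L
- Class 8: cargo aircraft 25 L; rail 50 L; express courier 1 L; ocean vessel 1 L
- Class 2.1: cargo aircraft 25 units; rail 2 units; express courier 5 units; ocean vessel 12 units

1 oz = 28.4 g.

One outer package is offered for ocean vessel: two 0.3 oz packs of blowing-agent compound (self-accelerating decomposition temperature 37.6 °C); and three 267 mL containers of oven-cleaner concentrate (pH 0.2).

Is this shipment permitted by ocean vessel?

Yes

Blowing-agent compound: self-accelerating decomposition temperature 37.6 °C < 55 °C → Class 4.1 (Self-Reactive).
The oven-cleaner concentrate has pH 0.2, which is ≤ 2, so it is Class 8 (Corrosive).
Class 8 quantity: three 267 mL containers = 801 mL.
801 mL is within the ocean vessel limit of 1 L for Class 8.
Class 4.1 quantity: two 0.3 oz packs = 17.04 g.
17.04 g is within the ocean vessel limit of 20 g for Class 4.1.
Every hazard class is within its ocean vessel limit and no segregation rule is violated.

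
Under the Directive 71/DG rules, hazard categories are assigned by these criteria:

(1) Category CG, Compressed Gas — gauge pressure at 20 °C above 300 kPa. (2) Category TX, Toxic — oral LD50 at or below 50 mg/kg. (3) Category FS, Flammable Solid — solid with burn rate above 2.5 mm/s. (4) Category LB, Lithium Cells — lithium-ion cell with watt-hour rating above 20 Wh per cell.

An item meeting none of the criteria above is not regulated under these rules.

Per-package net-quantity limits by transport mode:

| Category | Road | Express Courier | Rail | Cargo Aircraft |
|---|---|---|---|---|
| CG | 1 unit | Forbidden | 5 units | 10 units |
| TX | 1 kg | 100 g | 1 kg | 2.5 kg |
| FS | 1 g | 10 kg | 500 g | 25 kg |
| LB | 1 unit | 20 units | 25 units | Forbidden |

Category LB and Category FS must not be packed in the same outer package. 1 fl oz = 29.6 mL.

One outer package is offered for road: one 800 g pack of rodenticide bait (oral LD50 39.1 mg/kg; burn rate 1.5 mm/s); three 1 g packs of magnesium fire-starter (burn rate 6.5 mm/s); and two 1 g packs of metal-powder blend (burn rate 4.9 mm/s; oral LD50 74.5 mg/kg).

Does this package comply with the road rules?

No

Oral LD50 39.1 mg/kg meets the Category TX criterion (Toxic), so the rodenticide bait is Category TX.
Magnesium fire-starter: burn rate 6.5 mm/s > 2.5 mm/s → Category FS (Flammable Solid).
Burn rate 4.9 mm/s meets the Category FS criterion (Flammable Solid), so the metal-powder blend is Category FS.
Category FS net quantity: (three 1 g packs = 3 g) + (two 1 g packs = 2 g) = 5 g.
That exceeds the Category FS road limit of 1 g.
Category TX quantity: 800 g.
That is within the Category TX road limit of 1 kg.
The segregation rule (Category LB with Category FS) does not apply to Category FS with Category TX.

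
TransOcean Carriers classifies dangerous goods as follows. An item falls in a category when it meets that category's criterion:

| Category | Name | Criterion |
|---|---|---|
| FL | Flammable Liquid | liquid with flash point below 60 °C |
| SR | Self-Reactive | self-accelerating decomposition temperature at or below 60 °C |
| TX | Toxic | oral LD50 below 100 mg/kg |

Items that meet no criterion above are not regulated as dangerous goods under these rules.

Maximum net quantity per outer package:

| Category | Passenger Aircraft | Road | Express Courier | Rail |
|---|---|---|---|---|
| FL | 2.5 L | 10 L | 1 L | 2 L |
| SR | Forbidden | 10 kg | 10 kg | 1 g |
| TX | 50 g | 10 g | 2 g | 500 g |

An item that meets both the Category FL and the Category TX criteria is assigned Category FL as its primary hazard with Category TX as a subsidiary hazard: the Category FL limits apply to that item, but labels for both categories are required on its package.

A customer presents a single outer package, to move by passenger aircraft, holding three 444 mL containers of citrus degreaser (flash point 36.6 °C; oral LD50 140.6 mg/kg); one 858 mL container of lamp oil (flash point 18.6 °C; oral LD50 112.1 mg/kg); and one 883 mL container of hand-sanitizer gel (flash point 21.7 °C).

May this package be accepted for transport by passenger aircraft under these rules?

No

With flash point 36.6 °C (< 60 °C), the citrus degreaser falls in Category FL.
The lamp oil has flash point 18.6 °C, which is < 60 °C, so it is Category FL (Flammable Liquid).
Flash point 21.7 °C meets the Category FL criterion (Flammable Liquid), so the hand-sanitizer gel is Category FL.
Total Category FL: (three 444 mL containers = 1.332 L) + 858 mL + 883 mL = 3.073 L.
3.073 L > 2.5 L (passenger aircraft limit, Category FL) — over the limit.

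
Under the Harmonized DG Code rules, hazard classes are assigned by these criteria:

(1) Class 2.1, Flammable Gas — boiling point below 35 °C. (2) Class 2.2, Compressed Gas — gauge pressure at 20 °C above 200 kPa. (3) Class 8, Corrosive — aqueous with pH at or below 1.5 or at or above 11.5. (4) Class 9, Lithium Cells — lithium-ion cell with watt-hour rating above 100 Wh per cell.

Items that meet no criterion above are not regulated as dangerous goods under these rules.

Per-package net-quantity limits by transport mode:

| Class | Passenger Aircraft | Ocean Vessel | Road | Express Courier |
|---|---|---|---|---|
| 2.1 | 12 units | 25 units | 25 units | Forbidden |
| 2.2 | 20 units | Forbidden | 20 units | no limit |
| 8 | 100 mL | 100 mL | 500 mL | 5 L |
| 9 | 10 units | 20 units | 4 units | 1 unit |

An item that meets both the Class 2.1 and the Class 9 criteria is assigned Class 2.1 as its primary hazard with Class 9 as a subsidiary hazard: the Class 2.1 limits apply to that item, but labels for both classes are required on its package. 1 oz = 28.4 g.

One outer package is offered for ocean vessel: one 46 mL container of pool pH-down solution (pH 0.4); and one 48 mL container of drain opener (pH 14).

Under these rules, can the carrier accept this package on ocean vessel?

Yes

pH 0.4 meets the Class 8 criterion (Corrosive), so the pool pH-down solution is Class 8.
The drain opener has pH 14, which is ≥ 11.5, so it is Class 8 (Corrosive).
Class 8 net quantity: 46 mL + 48 mL = 94 mL.
94 mL is within the ocean vessel limit of 100 mL for Class 8.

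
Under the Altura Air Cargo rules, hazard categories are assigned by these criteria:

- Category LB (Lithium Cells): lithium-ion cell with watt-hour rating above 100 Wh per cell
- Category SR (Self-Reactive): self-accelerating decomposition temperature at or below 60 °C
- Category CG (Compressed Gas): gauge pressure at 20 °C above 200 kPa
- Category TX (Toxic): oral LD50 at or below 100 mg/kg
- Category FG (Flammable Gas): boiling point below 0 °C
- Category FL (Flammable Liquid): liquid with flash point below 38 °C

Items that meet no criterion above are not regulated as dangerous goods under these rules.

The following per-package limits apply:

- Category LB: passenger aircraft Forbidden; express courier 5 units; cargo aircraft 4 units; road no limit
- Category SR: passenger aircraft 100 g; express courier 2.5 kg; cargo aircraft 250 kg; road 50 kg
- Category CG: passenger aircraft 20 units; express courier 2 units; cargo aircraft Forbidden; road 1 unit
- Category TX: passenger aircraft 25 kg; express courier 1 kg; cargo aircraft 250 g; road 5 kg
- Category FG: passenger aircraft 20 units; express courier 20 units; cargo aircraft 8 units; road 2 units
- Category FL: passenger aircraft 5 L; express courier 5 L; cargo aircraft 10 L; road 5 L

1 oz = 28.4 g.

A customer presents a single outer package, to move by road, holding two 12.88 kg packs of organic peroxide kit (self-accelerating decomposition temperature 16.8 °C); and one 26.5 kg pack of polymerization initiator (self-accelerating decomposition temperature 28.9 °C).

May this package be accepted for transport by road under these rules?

Self-accelerating decomposition temperature 16.8 °C meets the Category SR criterion (Self-Reactive), so the organic peroxide kit is Category SR.
The polymerization initiator has self-accelerating decomposition temperature 28.9 °C, which is ≤ 60 °C, so it is Category SR (Self-Reactive).
Total Category SR: (two 12.88 kg packs = 25.76 kg) + 26.5 kg = 52.26 kg.
52.26 kg exceeds the road limit of 50 kg for Category SR.

No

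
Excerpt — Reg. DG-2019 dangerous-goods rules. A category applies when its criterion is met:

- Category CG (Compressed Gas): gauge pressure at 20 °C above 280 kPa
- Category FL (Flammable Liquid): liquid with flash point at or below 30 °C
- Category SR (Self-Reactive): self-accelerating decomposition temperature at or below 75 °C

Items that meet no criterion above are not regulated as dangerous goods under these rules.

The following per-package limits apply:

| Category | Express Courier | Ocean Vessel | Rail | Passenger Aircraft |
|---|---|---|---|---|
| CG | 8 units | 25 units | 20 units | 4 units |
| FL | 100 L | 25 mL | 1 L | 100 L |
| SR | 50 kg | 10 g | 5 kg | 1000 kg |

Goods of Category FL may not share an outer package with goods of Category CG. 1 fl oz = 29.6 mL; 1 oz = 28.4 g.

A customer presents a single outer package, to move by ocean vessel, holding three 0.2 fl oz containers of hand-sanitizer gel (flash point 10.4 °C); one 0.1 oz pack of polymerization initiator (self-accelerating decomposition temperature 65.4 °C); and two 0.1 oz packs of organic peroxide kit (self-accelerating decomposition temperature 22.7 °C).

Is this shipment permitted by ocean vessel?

Hand-sanitizer gel: flash point 10.4 °C ≤ 30 °C → Category FL (Flammable Liquid).
Self-accelerating decomposition temperature 65.4 °C meets the Category SR criterion (Self-Reactive), so the polymerization initiator is Category SR.
With self-accelerating decomposition temperature 22.7 °C (≤ 75 °C), the organic peroxide kit falls in Category SR.
Total Category SR: (one 0.1 oz pack = 2.84 g) + (two 0.1 oz packs = 5.68 g) = 8.52 g.
8.52 g is within the ocean vessel limit of 10 g for Category SR.
Category FL quantity: three 0.2 fl oz containers = 17.76 mL.
That is within the Category FL ocean vessel limit of 25 mL.
The segregation rule (Category FL with Category CG) does not apply to Category SR with Category FL.
Every hazard category is within its ocean vessel limit and no segregation rule is violated.

Yes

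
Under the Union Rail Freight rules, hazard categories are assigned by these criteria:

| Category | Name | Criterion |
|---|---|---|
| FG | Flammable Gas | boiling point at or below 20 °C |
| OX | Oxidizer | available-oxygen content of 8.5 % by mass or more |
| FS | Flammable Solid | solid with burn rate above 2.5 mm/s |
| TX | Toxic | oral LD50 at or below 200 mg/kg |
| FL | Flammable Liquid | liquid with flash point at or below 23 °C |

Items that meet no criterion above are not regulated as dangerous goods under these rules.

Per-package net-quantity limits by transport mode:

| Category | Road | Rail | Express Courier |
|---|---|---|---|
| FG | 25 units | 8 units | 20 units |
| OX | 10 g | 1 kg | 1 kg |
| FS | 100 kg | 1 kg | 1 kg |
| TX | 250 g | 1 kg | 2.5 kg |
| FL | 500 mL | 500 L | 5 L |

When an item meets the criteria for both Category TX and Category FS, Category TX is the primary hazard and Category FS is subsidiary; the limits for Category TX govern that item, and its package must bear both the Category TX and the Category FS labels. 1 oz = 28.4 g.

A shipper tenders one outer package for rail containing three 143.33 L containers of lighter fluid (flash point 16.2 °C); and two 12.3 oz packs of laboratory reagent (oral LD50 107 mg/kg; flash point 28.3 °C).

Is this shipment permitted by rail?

Lighter fluid: flash point 16.2 °C ≤ 23 °C → Category FL (Flammable Liquid).
The laboratory reagent has oral LD50 107 mg/kg, which is ≤ 200 mg/kg, so it is Category TX (Toxic).
Category TX quantity: two 12.3 oz packs = 698.64 g.
That is within the Category TX rail limit of 1 kg.
Category FL quantity: three 143.33 L containers = 429.99 L.
429.99 L is within the rail limit of 500 L for Category FL.
Every hazard category is within its rail limit and no segregation rule is violated.

Yes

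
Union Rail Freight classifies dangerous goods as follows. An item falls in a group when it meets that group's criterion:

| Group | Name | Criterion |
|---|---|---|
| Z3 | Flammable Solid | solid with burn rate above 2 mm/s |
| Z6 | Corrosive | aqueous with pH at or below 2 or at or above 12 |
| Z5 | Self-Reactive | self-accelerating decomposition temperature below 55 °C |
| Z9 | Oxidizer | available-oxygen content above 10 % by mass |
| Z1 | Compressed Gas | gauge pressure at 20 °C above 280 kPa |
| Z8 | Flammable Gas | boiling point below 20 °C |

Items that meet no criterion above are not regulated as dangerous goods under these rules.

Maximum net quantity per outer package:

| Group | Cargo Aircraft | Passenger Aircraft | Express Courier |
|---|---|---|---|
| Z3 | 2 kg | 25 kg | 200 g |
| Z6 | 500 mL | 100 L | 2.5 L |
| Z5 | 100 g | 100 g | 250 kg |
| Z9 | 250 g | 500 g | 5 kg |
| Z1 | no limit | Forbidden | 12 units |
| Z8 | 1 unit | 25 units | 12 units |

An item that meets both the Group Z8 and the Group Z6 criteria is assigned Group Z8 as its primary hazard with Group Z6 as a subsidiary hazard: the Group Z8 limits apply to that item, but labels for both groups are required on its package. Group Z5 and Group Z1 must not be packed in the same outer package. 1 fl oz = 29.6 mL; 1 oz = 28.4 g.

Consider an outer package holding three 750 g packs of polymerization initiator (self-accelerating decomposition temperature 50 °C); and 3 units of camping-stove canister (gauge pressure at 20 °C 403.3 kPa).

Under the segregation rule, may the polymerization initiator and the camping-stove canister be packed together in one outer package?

The polymerization initiator has self-accelerating decomposition temperature 50 °C, which is < 55 °C, so it is Group Z5 (Self-Reactive).
With gauge pressure at 20 °C 403.3 kPa (> 280 kPa), the camping-stove canister falls in Group Z1.
Group Z5 and Group Z1 may not share an outer package.

No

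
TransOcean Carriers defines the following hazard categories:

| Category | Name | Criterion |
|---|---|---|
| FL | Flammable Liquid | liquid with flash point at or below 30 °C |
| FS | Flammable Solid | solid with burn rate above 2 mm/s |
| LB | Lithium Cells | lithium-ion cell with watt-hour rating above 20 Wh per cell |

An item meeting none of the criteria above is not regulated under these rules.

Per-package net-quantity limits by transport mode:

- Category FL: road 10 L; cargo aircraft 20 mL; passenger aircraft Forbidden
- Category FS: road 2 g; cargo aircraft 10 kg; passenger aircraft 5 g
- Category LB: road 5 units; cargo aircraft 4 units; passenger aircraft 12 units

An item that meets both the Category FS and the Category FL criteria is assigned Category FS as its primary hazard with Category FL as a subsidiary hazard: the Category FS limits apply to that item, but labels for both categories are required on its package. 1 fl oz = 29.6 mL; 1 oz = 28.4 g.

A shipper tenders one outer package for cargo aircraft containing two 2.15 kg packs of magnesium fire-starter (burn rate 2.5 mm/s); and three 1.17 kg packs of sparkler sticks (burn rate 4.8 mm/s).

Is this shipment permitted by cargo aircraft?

Magnesium fire-starter: burn rate 2.5 mm/s > 2 mm/s → Category FS (Flammable Solid).
With burn rate 4.8 mm/s (> 2 mm/s), the sparkler sticks fall in Category FS.
Total Category FS: (two 2.15 kg packs = 4.3 kg) + (three 1.17 kg packs = 3.51 kg) = 7.81 kg.
7.81 kg is within the cargo aircraft limit of 10 kg for Category FS.

Yes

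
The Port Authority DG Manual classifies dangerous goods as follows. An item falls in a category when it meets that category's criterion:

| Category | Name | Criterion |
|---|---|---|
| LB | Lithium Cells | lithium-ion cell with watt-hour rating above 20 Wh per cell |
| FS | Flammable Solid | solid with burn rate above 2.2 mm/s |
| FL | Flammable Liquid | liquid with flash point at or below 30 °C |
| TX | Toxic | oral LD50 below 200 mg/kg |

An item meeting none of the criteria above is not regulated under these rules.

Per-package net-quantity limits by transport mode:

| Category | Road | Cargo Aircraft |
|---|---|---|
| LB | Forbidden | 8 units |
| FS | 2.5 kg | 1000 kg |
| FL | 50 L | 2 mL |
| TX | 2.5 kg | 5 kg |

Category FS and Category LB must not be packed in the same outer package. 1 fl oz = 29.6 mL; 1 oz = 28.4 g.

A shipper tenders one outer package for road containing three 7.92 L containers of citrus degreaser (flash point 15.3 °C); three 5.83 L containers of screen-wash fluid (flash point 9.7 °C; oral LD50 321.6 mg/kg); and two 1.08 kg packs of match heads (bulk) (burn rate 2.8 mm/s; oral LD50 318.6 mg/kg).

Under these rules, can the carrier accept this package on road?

Yes

Citrus degreaser: flash point 15.3 °C ≤ 30 °C → Category FL (Flammable Liquid).
Flash point 9.7 °C meets the Category FL criterion (Flammable Liquid), so the screen-wash fluid is Category FL.
With burn rate 2.8 mm/s (> 2.2 mm/s), the match heads (bulk) fall in Category FS.
Category FL net quantity: (three 7.92 L containers = 23.76 L) + (three 5.83 L containers = 17.49 L) = 41.25 L.
41.25 L is within the road limit of 50 L for Category FL.
Category FS quantity: two 1.08 kg packs = 2.16 kg.
That is within the Category FS road limit of 2.5 kg.
The segregation rule (Category FS with Category LB) does not apply to Category FL with Category FS.
Every hazard category is within its road limit and no segregation rule is violated.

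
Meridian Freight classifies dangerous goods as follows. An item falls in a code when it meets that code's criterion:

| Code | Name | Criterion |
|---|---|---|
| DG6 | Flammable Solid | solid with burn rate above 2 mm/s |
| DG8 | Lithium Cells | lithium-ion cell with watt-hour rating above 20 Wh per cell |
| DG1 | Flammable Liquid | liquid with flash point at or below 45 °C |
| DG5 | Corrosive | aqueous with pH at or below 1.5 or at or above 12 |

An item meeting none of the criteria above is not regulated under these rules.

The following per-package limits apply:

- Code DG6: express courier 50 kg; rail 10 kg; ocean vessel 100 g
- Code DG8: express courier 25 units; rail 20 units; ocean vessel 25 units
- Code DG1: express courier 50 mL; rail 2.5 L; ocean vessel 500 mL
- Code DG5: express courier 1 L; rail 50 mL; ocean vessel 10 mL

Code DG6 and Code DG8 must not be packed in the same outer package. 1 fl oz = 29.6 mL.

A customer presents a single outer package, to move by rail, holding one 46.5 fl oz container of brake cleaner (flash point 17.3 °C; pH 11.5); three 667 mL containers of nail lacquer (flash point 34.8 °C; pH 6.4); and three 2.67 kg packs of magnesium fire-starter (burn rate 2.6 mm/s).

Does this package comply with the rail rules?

With flash point 17.3 °C (≤ 45 °C), the brake cleaner falls in Code DG1.
With flash point 34.8 °C (≤ 45 °C), the nail lacquer falls in Code DG1.
Burn rate 2.6 mm/s meets the Code DG6 criterion (Flammable Solid), so the magnesium fire-starter is Code DG6.
Code DG1 net quantity: (one 46.5 fl oz container = 1376.4 mL) + (three 667 mL containers = 2.001 L) = 3377.4 mL.
3377.4 mL exceeds the rail limit of 2.5 L for Code DG1.
Code DG6 quantity: three 2.67 kg packs = 8.01 kg.
That is within the Code DG6 rail limit of 10 kg.
The segregation rule (Code DG6 with Code DG8) does not apply to Code DG1 with Code DG6.

No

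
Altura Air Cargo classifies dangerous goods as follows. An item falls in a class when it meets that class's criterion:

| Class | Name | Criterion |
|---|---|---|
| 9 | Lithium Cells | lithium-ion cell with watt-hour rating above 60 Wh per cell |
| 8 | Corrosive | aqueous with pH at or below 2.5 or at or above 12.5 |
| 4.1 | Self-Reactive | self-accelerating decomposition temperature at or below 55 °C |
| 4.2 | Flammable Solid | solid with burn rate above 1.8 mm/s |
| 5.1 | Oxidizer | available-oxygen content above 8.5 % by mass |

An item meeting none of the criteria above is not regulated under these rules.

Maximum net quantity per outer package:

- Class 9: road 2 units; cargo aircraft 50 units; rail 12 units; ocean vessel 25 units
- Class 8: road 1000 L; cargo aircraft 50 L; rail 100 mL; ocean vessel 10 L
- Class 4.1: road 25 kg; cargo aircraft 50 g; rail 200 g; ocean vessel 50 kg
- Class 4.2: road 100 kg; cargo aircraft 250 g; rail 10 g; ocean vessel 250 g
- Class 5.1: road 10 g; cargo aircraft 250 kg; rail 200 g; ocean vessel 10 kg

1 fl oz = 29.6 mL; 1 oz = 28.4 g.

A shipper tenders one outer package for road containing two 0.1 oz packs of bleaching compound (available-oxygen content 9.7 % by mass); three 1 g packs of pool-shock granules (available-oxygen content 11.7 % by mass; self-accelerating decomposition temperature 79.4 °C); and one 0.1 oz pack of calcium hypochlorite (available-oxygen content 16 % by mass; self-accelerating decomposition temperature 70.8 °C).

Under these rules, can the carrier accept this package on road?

Available-oxygen content 9.7 % by mass meets the Class 5.1 criterion (Oxidizer), so the bleaching compound is Class 5.1.
Available-oxygen content 11.7 % by mass meets the Class 5.1 criterion (Oxidizer), so the pool-shock granules are Class 5.1.
Available-oxygen content 16 % by mass meets the Class 5.1 criterion (Oxidizer), so the calcium hypochlorite is Class 5.1.
Total Class 5.1: (two 0.1 oz packs = 5.68 g) + (three 1 g packs = 3 g) + (one 0.1 oz pack = 2.84 g) = 11.52 g.
11.52 g > 10 g (road limit, Class 5.1) — over the limit.

No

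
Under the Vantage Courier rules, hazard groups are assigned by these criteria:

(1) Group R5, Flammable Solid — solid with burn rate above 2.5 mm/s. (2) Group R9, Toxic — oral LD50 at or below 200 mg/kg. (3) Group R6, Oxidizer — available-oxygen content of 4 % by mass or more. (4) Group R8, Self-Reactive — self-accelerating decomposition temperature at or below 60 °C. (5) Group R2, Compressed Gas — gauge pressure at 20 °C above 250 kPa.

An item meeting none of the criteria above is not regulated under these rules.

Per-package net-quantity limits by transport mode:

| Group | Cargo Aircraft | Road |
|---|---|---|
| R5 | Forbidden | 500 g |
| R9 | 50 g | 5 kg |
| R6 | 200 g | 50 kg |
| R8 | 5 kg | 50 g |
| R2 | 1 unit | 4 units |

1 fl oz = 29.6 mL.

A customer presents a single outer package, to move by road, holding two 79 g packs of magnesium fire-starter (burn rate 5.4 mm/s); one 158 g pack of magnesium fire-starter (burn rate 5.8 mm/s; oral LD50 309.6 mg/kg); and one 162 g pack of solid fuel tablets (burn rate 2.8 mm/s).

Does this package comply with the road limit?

Yes

With burn rate 5.4 mm/s (> 2.5 mm/s), the magnesium fire-starter falls in Group R5.
The magnesium fire-starter has burn rate 5.8 mm/s, which is > 2.5 mm/s, so it is Group R5 (Flammable Solid).
Solid fuel tablets: burn rate 2.8 mm/s > 2.5 mm/s → Group R5 (Flammable Solid).
Group R5 net quantity: (two 79 g packs = 158 g) + 158 g + 162 g = 478 g.
That is within the Group R5 road limit of 500 g.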